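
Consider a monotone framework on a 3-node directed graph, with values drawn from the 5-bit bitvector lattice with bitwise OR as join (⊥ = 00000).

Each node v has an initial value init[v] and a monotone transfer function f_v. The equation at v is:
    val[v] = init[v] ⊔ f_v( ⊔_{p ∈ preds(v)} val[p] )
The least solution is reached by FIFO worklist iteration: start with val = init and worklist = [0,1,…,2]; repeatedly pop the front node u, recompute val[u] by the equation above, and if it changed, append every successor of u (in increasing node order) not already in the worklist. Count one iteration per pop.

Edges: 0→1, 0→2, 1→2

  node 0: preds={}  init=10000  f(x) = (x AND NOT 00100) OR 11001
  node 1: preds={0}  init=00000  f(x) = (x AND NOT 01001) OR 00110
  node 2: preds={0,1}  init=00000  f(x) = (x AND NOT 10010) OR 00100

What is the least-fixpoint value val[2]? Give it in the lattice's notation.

Worklist (3 pops):
  #1 pop 0: in=00000 → 11001 (was 10000); enqueue []
  #2 pop 1: in=11001 → 10110 (was 00000); enqueue []
  #3 pop 2: in=11111 → 01101 (was 00000); enqueue []

Fixpoint:
  val[0] = 11001
  val[1] = 10110
  val[2] = 01101

01101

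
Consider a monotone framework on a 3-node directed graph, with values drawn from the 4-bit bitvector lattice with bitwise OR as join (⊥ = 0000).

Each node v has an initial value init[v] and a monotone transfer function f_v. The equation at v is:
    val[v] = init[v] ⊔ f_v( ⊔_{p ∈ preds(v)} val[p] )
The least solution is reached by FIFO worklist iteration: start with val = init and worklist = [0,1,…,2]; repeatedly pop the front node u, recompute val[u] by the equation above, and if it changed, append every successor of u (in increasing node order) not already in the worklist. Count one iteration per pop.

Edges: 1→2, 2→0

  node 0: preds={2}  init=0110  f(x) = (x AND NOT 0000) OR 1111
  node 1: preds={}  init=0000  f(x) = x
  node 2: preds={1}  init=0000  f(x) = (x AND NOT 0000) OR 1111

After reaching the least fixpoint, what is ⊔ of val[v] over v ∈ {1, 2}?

Iteration log — 4 steps:
  step 1. node 0  ⊔preds=0000  new=1111  old=0110  +wl: 
  step 2. node 1  ⊔preds=0000  new=0000  stable
  step 3. node 2  ⊔preds=0000  new=1111  old=0000  +wl: 0
  step 4. node 0  ⊔preds=1111  new=1111  stable

Least fixpoint reached:
  node 0: 1111
  node 1: 0000
  node 2: 1111

1111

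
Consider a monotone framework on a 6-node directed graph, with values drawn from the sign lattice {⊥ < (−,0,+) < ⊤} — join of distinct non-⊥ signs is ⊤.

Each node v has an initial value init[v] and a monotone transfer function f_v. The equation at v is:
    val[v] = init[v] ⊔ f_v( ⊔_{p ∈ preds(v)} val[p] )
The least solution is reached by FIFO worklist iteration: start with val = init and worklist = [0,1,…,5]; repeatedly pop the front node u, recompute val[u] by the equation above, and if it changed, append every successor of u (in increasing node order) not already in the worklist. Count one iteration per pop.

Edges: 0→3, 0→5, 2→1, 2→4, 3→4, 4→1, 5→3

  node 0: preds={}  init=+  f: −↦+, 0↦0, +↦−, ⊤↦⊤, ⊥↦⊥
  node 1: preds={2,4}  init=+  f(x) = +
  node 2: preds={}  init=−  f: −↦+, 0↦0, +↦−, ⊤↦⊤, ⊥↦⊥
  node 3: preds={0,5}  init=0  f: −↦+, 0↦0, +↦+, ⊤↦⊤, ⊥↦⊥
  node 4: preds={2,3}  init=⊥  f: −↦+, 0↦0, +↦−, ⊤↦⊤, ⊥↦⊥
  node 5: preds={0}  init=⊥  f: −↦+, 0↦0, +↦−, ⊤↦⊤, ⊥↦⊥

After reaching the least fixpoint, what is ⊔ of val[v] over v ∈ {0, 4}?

Worklist (8 pops):
  #1 pop 0: in=⊥ → + (no change)
  #2 pop 1: in=− → + (no change)
  #3 pop 2: in=⊥ → − (no change)
  #4 pop 3: in=+ → ⊤ (was 0); enqueue []
  #5 pop 4: in=⊤ → ⊤ (was ⊥); enqueue [1]
  #6 pop 5: in=+ → − (was ⊥); enqueue [3]
  #7 pop 1: in=⊤ → + (no change)
  #8 pop 3: in=⊤ → ⊤ (no change)

Fixpoint:
  val[0] = +
  val[1] = +
  val[2] = −
  val[3] = ⊤
  val[4] = ⊤
  val[5] = −

⊤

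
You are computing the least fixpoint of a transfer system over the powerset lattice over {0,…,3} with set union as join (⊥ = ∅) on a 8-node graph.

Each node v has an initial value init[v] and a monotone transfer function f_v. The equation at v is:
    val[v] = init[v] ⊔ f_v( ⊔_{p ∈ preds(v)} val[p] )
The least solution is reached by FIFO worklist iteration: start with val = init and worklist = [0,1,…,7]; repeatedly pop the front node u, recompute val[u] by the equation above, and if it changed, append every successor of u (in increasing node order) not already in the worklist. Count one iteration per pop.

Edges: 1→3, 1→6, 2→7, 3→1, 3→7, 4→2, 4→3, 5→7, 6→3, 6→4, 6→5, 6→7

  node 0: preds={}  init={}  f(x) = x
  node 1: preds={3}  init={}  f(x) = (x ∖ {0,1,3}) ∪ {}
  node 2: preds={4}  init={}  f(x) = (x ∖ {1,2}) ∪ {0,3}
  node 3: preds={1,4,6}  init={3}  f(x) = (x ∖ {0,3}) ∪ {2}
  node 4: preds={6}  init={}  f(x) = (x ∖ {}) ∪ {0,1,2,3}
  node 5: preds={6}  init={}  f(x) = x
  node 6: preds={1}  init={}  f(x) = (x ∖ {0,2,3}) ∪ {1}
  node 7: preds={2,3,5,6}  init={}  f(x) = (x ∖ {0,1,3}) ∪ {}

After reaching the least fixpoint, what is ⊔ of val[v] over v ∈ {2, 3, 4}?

Worklist (16 pops):
  #1 pop 0: in={} → {} (no change)
  #2 pop 1: in={3} → {} (no change)
  #3 pop 2: in={} → {0,3} (was {}); enqueue []
  #4 pop 3: in={} → {2,3} (was {3}); enqueue [1]
  #5 pop 4: in={} → {0,1,2,3} (was {}); enqueue [2,3]
  #6 pop 5: in={} → {} (no change)
  #7 pop 6: in={} → {1} (was {}); enqueue [4,5]
  #8 pop 7: in={0,1,2,3} → {2} (was {}); enqueue []
  #9 pop 1: in={2,3} → {2} (was {}); enqueue [6]
  #10 pop 2: in={0,1,2,3} → {0,3} (no change)
  #11 pop 3: in={0,1,2,3} → {1,2,3} (was {2,3}); enqueue [1,7]
  #12 pop 4: in={1} → {0,1,2,3} (no change)
  #13 pop 5: in={1} → {1} (was {}); enqueue []
  #14 pop 6: in={2} → {1} (no change)
  #15 pop 1: in={1,2,3} → {2} (no change)
  #16 pop 7: in={0,1,2,3} → {2} (no change)

Fixpoint:
  val[0] = {}
  val[1] = {2}
  val[2] = {0,3}
  val[3] = {1,2,3}
  val[4] = {0,1,2,3}
  val[5] = {1}
  val[6] = {1}
  val[7] = {2}

{0,1,2,3}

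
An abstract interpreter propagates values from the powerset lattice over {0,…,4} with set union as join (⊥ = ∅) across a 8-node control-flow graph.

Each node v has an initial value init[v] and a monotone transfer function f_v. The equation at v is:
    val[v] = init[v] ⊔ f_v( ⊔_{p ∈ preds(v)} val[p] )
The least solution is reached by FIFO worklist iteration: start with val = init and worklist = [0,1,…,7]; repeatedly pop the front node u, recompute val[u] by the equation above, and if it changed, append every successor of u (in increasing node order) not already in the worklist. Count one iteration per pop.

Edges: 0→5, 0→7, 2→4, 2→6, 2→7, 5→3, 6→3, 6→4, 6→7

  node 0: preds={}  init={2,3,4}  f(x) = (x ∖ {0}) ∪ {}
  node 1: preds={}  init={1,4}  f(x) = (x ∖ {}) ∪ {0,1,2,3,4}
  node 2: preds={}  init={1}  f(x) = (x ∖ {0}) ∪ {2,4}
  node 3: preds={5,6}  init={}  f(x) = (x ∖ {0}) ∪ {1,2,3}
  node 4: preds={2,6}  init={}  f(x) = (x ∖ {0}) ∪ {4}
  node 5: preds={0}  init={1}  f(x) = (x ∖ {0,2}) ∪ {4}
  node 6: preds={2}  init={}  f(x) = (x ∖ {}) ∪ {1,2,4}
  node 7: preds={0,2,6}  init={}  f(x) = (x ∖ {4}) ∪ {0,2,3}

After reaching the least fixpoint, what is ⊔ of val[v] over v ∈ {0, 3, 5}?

{1,2,3,4}

Iteration log — 10 steps:
  step 1. node 0  ⊔preds={}  new={2,3,4}  stable
  step 2. node 1  ⊔preds={}  new={0,1,2,3,4}  old={1,4}  +wl: 
  step 3. node 2  ⊔preds={}  new={1,2,4}  old={1}  +wl: 
  step 4. node 3  ⊔preds={1}  new={1,2,3}  old={}  +wl: 
  step 5. node 4  ⊔preds={1,2,4}  new={1,2,4}  old={}  +wl: 
  step 6. node 5  ⊔preds={2,3,4}  new={1,3,4}  old={1}  +wl: 3
  step 7. node 6  ⊔preds={1,2,4}  new={1,2,4}  old={}  +wl: 4
  step 8. node 7  ⊔preds={1,2,3,4}  new={0,1,2,3}  old={}  +wl: 
  step 9. node 3  ⊔preds={1,2,3,4}  new={1,2,3,4}  old={1,2,3}  +wl: 
  step 10. node 4  ⊔preds={1,2,4}  new={1,2,4}  stable

Least fixpoint reached:
  node 0: {2,3,4}
  node 1: {0,1,2,3,4}
  node 2: {1,2,4}
  node 3: {1,2,3,4}
  node 4: {1,2,4}
  node 5: {1,3,4}
  node 6: {1,2,4}
  node 7: {0,1,2,3}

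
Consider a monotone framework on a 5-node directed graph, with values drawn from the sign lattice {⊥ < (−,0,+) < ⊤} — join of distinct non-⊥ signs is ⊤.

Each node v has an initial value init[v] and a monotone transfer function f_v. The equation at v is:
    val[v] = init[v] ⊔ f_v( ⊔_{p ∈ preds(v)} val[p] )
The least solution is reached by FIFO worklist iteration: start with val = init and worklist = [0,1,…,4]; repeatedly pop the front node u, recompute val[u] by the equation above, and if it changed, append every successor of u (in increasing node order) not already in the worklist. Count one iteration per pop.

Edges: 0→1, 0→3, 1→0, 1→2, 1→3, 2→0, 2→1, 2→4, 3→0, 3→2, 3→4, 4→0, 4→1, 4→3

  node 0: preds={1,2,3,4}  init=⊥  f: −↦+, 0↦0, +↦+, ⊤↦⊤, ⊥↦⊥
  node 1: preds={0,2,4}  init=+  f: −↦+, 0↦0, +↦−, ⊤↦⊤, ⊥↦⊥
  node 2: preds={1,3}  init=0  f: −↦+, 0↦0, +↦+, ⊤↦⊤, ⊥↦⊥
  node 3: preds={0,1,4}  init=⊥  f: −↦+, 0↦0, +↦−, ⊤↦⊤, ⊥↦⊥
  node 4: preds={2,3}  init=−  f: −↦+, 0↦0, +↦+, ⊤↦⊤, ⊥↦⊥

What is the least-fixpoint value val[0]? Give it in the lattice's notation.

⊤

Iteration log — 9 steps:
  step 1. node 0  ⊔preds=⊤  new=⊤  old=⊥  +wl: 
  step 2. node 1  ⊔preds=⊤  new=⊤  old=+  +wl: 0
  step 3. node 2  ⊔preds=⊤  new=⊤  old=0  +wl: 1
  step 4. node 3  ⊔preds=⊤  new=⊤  old=⊥  +wl: 2
  step 5. node 4  ⊔preds=⊤  new=⊤  old=−  +wl: 3
  step 6. node 0  ⊔preds=⊤  new=⊤  stable
  step 7. node 1  ⊔preds=⊤  new=⊤  stable
  step 8. node 2  ⊔preds=⊤  new=⊤  stable
  step 9. node 3  ⊔preds=⊤  new=⊤  stable

Least fixpoint reached:
  node 0: ⊤
  node 1: ⊤
  node 2: ⊤
  node 3: ⊤
  node 4: ⊤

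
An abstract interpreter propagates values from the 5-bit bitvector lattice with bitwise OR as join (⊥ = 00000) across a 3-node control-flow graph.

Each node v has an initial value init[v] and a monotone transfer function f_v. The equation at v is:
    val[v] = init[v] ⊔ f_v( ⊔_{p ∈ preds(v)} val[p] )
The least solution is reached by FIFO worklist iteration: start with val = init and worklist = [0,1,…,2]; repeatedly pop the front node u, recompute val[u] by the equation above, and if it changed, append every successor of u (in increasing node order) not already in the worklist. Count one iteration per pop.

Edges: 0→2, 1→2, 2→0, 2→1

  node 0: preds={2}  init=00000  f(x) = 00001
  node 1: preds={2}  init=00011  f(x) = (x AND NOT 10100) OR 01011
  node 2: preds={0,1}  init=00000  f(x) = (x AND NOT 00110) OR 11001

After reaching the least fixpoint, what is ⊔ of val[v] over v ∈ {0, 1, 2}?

11011

Worklist (5 pops):
  #1 pop 0: in=00000 → 00001 (was 00000); enqueue []
  #2 pop 1: in=00000 → 01011 (was 00011); enqueue []
  #3 pop 2: in=01011 → 11001 (was 00000); enqueue [0,1]
  #4 pop 0: in=11001 → 00001 (no change)
  #5 pop 1: in=11001 → 01011 (no change)

Fixpoint:
  val[0] = 00001
  val[1] = 01011
  val[2] = 11001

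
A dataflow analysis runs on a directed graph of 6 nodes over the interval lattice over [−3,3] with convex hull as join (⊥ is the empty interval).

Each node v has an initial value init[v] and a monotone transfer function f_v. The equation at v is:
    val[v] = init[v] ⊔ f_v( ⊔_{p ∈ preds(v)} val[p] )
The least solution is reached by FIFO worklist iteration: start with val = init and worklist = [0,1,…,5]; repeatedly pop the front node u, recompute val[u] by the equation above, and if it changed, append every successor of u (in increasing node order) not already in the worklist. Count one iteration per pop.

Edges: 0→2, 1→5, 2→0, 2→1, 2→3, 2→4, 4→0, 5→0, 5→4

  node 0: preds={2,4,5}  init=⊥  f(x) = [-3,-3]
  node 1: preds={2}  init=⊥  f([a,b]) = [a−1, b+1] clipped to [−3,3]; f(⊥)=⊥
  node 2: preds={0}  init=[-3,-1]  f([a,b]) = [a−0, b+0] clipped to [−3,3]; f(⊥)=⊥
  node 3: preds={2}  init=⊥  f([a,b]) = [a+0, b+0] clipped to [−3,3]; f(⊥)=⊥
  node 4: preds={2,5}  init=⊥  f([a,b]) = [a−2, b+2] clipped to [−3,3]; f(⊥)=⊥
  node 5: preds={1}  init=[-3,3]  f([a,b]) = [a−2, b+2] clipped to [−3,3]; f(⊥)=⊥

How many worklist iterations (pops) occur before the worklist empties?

7

Trace (7 dequeues):
  [1] u=0 | in [-3,3] | out [-3,-3] | prev ⊥ | push {}
  [2] u=1 | in [-3,-1] | out [-3,0] | prev ⊥ | push {}
  [3] u=2 | in [-3,-3] | out [-3,-1] | ==
  [4] u=3 | in [-3,-1] | out [-3,-1] | prev ⊥ | push {}
  [5] u=4 | in [-3,3] | out [-3,3] | prev ⊥ | push {0}
  [6] u=5 | in [-3,0] | out [-3,3] | ==
  [7] u=0 | in [-3,3] | out [-3,-3] | ==

Converged values:
  [0] [-3,-3]
  [1] [-3,0]
  [2] [-3,-1]
  [3] [-3,-1]
  [4] [-3,3]
  [5] [-3,3]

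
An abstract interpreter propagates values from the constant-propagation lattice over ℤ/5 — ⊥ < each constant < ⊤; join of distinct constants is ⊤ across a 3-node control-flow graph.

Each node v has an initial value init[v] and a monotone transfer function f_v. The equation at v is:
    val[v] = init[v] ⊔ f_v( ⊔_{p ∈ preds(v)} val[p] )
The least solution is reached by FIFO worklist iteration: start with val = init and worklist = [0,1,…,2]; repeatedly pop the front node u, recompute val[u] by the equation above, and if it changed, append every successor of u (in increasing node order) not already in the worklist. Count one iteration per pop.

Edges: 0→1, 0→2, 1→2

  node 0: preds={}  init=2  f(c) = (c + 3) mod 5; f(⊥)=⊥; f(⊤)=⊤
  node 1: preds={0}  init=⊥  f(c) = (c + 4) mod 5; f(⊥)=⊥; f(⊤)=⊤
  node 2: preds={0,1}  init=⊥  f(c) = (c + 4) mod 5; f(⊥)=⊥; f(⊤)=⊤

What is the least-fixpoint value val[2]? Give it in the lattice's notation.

Iteration log — 3 steps:
  step 1. node 0  ⊔preds=⊥  new=2  stable
  step 2. node 1  ⊔preds=2  new=1  old=⊥  +wl: 
  step 3. node 2  ⊔preds=⊤  new=⊤  old=⊥  +wl: 

Least fixpoint reached:
  node 0: 2
  node 1: 1
  node 2: ⊤

⊤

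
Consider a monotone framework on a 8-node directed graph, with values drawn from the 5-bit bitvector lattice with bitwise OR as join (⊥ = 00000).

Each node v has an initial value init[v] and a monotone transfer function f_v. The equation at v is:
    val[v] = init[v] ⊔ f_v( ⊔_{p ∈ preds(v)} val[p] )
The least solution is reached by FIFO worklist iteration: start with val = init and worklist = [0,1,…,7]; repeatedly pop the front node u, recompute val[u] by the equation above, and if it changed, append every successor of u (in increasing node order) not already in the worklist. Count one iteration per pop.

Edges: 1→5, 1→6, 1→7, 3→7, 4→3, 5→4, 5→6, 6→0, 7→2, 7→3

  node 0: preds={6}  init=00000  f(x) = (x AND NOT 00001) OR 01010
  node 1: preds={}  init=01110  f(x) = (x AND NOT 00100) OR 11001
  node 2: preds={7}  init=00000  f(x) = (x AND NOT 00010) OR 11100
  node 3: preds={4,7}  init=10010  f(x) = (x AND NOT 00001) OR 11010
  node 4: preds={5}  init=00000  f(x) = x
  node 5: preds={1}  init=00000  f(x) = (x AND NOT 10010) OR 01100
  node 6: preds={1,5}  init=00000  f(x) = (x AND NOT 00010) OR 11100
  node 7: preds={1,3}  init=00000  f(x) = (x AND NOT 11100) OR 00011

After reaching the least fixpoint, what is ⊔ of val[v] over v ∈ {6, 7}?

11111

Iteration log — 13 steps:
  step 1. node 0  ⊔preds=00000  new=01010  old=00000  +wl: 
  step 2. node 1  ⊔preds=00000  new=11111  old=01110  +wl: 
  step 3. node 2  ⊔preds=00000  new=11100  old=00000  +wl: 
  step 4. node 3  ⊔preds=00000  new=11010  old=10010  +wl: 
  step 5. node 4  ⊔preds=00000  new=00000  stable
  step 6. node 5  ⊔preds=11111  new=01101  old=00000  +wl: 4
  step 7. node 6  ⊔preds=11111  new=11101  old=00000  +wl: 0
  step 8. node 7  ⊔preds=11111  new=00011  old=00000  +wl: 2,3
  step 9. node 4  ⊔preds=01101  new=01101  old=00000  +wl: 
  step 10. node 0  ⊔preds=11101  new=11110  old=01010  +wl: 
  step 11. node 2  ⊔preds=00011  new=11101  old=11100  +wl: 
  step 12. node 3  ⊔preds=01111  new=11110  old=11010  +wl: 7
  step 13. node 7  ⊔preds=11111  new=00011  stable

Least fixpoint reached:
  node 0: 11110
  node 1: 11111
  node 2: 11101
  node 3: 11110
  node 4: 01101
  node 5: 01101
  node 6: 11101
  node 7: 00011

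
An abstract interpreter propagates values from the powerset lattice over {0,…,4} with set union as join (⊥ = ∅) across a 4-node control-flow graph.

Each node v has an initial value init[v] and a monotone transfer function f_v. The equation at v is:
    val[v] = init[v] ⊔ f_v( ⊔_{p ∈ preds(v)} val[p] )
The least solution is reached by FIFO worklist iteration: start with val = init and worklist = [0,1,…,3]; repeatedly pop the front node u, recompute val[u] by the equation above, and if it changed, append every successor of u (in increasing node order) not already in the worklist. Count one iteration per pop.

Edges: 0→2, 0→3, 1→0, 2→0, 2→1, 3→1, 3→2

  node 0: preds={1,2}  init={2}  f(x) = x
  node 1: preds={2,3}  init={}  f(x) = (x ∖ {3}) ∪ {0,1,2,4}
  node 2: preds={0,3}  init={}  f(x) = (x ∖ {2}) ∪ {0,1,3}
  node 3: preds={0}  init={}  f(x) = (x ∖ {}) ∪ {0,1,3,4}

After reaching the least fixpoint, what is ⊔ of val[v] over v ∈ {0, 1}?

Iteration log — 10 steps:
  step 1. node 0  ⊔preds={}  new={2}  stable
  step 2. node 1  ⊔preds={}  new={0,1,2,4}  old={}  +wl: 0
  step 3. node 2  ⊔preds={2}  new={0,1,3}  old={}  +wl: 1
  step 4. node 3  ⊔preds={2}  new={0,1,2,3,4}  old={}  +wl: 2
  step 5. node 0  ⊔preds={0,1,2,3,4}  new={0,1,2,3,4}  old={2}  +wl: 3
  step 6. node 1  ⊔preds={0,1,2,3,4}  new={0,1,2,4}  stable
  step 7. node 2  ⊔preds={0,1,2,3,4}  new={0,1,3,4}  old={0,1,3}  +wl: 0,1
  step 8. node 3  ⊔preds={0,1,2,3,4}  new={0,1,2,3,4}  stable
  step 9. node 0  ⊔preds={0,1,2,3,4}  new={0,1,2,3,4}  stable
  step 10. node 1  ⊔preds={0,1,2,3,4}  new={0,1,2,4}  stable

Least fixpoint reached:
  node 0: {0,1,2,3,4}
  node 1: {0,1,2,4}
  node 2: {0,1,3,4}
  node 3: {0,1,2,3,4}

{0,1,2,3,4}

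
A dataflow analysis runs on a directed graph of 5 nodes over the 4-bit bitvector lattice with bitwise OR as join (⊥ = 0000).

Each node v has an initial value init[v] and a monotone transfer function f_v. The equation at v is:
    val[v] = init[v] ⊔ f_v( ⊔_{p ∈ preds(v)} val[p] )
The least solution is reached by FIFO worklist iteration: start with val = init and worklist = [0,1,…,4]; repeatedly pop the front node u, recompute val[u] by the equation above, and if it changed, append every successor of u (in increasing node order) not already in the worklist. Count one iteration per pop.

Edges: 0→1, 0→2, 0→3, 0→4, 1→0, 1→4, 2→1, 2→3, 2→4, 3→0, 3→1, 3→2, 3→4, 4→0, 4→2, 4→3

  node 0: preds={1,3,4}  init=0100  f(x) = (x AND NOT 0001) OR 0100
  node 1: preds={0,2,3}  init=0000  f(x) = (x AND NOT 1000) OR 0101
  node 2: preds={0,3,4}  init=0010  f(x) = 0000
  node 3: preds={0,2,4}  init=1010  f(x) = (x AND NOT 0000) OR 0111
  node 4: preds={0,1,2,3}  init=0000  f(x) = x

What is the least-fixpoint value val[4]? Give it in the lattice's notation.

1111

Iteration log — 9 steps:
  step 1. node 0  ⊔preds=1010  new=1110  old=0100  +wl: 
  step 2. node 1  ⊔preds=1110  new=0111  old=0000  +wl: 0
  step 3. node 2  ⊔preds=1110  new=0010  stable
  step 4. node 3  ⊔preds=1110  new=1111  old=1010  +wl: 1,2
  step 5. node 4  ⊔preds=1111  new=1111  old=0000  +wl: 3
  step 6. node 0  ⊔preds=1111  new=1110  stable
  step 7. node 1  ⊔preds=1111  new=0111  stable
  step 8. node 2  ⊔preds=1111  new=0010  stable
  step 9. node 3  ⊔preds=1111  new=1111  stable

Least fixpoint reached:
  node 0: 1110
  node 1: 0111
  node 2: 0010
  node 3: 1111
  node 4: 1111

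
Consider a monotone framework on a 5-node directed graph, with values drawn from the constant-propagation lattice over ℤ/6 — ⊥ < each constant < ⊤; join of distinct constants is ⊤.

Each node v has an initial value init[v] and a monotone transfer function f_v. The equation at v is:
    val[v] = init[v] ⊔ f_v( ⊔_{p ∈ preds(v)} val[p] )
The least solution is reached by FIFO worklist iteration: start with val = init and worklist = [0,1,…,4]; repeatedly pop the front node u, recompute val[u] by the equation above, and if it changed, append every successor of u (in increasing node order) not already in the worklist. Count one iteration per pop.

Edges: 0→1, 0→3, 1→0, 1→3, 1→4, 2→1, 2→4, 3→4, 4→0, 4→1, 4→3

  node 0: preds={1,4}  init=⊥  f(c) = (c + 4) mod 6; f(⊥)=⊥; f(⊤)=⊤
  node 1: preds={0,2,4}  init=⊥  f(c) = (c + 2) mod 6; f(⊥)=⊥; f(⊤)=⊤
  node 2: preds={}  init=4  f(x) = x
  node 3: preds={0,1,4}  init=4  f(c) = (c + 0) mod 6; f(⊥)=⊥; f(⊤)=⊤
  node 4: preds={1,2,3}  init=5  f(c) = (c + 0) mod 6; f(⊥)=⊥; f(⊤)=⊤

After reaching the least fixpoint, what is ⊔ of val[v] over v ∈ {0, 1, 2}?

⊤

Worklist (8 pops):
  #1 pop 0: in=5 → 3 (was ⊥); enqueue []
  #2 pop 1: in=⊤ → ⊤ (was ⊥); enqueue [0]
  #3 pop 2: in=⊥ → 4 (no change)
  #4 pop 3: in=⊤ → ⊤ (was 4); enqueue []
  #5 pop 4: in=⊤ → ⊤ (was 5); enqueue [1,3]
  #6 pop 0: in=⊤ → ⊤ (was 3); enqueue []
  #7 pop 1: in=⊤ → ⊤ (no change)
  #8 pop 3: in=⊤ → ⊤ (no change)

Fixpoint:
  val[0] = ⊤
  val[1] = ⊤
  val[2] = 4
  val[3] = ⊤
  val[4] = ⊤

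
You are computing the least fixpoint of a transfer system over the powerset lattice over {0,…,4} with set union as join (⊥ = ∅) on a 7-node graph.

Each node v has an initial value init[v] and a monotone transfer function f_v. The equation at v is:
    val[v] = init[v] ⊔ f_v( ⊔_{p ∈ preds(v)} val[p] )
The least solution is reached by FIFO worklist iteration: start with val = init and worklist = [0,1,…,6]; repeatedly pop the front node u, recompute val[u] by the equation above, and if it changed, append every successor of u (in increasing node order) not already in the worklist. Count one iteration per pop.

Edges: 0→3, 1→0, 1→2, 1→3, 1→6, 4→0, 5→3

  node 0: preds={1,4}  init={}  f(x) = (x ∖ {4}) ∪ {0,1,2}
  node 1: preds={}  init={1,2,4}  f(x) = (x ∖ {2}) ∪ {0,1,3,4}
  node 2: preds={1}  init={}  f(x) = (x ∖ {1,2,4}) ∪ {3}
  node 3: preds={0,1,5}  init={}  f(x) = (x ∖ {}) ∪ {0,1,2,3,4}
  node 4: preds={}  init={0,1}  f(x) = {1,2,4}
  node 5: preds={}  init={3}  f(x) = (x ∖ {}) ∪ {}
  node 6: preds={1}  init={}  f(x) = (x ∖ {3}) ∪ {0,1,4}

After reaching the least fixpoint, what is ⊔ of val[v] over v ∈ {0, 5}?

Iteration log — 9 steps:
  step 1. node 0  ⊔preds={0,1,2,4}  new={0,1,2}  old={}  +wl: 
  step 2. node 1  ⊔preds={}  new={0,1,2,3,4}  old={1,2,4}  +wl: 0
  step 3. node 2  ⊔preds={0,1,2,3,4}  new={0,3}  old={}  +wl: 
  step 4. node 3  ⊔preds={0,1,2,3,4}  new={0,1,2,3,4}  old={}  +wl: 
  step 5. node 4  ⊔preds={}  new={0,1,2,4}  old={0,1}  +wl: 
  step 6. node 5  ⊔preds={}  new={3}  stable
  step 7. node 6  ⊔preds={0,1,2,3,4}  new={0,1,2,4}  old={}  +wl: 
  step 8. node 0  ⊔preds={0,1,2,3,4}  new={0,1,2,3}  old={0,1,2}  +wl: 3
  step 9. node 3  ⊔preds={0,1,2,3,4}  new={0,1,2,3,4}  stable

Least fixpoint reached:
  node 0: {0,1,2,3}
  node 1: {0,1,2,3,4}
  node 2: {0,3}
  node 3: {0,1,2,3,4}
  node 4: {0,1,2,4}
  node 5: {3}
  node 6: {0,1,2,4}

{0,1,2,3}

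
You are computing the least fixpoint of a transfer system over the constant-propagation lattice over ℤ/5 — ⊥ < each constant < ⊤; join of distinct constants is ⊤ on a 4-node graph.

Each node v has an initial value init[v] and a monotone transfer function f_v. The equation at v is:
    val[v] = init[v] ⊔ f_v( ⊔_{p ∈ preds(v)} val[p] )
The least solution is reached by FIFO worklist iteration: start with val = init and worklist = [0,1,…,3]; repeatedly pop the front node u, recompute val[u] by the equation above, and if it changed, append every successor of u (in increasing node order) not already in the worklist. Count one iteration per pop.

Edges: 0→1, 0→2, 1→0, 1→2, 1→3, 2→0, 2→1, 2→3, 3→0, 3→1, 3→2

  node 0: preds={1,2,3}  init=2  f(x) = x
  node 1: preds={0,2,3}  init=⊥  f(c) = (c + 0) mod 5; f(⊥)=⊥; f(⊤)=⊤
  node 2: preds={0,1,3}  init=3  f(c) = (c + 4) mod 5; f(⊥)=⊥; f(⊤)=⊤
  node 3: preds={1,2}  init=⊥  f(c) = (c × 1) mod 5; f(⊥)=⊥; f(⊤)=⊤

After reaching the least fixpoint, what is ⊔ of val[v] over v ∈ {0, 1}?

⊤

Worklist (7 pops):
  #1 pop 0: in=3 → ⊤ (was 2); enqueue []
  #2 pop 1: in=⊤ → ⊤ (was ⊥); enqueue [0]
  #3 pop 2: in=⊤ → ⊤ (was 3); enqueue [1]
  #4 pop 3: in=⊤ → ⊤ (was ⊥); enqueue [2]
  #5 pop 0: in=⊤ → ⊤ (no change)
  #6 pop 1: in=⊤ → ⊤ (no change)
  #7 pop 2: in=⊤ → ⊤ (no change)

Fixpoint:
  val[0] = ⊤
  val[1] = ⊤
  val[2] = ⊤
  val[3] = ⊤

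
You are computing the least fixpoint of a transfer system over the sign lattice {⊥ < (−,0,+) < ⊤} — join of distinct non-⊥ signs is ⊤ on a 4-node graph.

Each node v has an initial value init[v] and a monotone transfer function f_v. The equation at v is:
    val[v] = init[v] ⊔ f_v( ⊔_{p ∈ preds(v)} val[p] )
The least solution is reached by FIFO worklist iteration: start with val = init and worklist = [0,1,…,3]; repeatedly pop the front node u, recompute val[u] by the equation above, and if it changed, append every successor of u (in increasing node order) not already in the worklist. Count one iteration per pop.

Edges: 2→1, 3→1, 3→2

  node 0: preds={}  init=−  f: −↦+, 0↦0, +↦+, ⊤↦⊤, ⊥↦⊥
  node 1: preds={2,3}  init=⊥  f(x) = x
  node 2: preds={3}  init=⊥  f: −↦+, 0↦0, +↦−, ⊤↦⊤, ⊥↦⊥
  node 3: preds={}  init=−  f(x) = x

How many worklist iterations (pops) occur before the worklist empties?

5

Iteration log — 5 steps:
  step 1. node 0  ⊔preds=⊥  new=−  stable
  step 2. node 1  ⊔preds=−  new=−  old=⊥  +wl: 
  step 3. node 2  ⊔preds=−  new=+  old=⊥  +wl: 1
  step 4. node 3  ⊔preds=⊥  new=−  stable
  step 5. node 1  ⊔preds=⊤  new=⊤  old=−  +wl: 

Least fixpoint reached:
  node 0: −
  node 1: ⊤
  node 2: +
  node 3: −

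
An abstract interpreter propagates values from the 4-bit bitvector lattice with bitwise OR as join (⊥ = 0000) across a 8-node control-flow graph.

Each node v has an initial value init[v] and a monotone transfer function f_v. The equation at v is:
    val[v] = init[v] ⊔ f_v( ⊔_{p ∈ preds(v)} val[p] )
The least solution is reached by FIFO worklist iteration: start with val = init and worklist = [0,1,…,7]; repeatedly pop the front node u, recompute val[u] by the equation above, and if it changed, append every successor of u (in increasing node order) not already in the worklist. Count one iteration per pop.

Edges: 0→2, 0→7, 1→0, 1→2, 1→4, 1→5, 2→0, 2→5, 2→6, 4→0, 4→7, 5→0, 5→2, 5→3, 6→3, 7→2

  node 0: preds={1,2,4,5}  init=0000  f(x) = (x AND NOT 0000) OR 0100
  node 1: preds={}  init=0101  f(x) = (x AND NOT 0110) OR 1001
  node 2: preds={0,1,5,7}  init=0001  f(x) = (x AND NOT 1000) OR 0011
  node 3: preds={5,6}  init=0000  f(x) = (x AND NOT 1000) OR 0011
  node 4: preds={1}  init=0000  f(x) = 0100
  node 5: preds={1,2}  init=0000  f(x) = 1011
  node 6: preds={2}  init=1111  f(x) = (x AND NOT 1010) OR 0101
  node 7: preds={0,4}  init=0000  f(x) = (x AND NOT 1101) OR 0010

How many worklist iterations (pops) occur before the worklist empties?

12

Worklist (12 pops):
  #1 pop 0: in=0101 → 0101 (was 0000); enqueue []
  #2 pop 1: in=0000 → 1101 (was 0101); enqueue [0]
  #3 pop 2: in=1101 → 0111 (was 0001); enqueue []
  #4 pop 3: in=1111 → 0111 (was 0000); enqueue []
  #5 pop 4: in=1101 → 0100 (was 0000); enqueue []
  #6 pop 5: in=1111 → 1011 (was 0000); enqueue [2,3]
  #7 pop 6: in=0111 → 1111 (no change)
  #8 pop 7: in=0101 → 0010 (was 0000); enqueue []
  #9 pop 0: in=1111 → 1111 (was 0101); enqueue [7]
  #10 pop 2: in=1111 → 0111 (no change)
  #11 pop 3: in=1111 → 0111 (no change)
  #12 pop 7: in=1111 → 0010 (no change)

Fixpoint:
  val[0] = 1111
  val[1] = 1101
  val[2] = 0111
  val[3] = 0111
  val[4] = 0100
  val[5] = 1011
  val[6] = 1111
  val[7] = 0010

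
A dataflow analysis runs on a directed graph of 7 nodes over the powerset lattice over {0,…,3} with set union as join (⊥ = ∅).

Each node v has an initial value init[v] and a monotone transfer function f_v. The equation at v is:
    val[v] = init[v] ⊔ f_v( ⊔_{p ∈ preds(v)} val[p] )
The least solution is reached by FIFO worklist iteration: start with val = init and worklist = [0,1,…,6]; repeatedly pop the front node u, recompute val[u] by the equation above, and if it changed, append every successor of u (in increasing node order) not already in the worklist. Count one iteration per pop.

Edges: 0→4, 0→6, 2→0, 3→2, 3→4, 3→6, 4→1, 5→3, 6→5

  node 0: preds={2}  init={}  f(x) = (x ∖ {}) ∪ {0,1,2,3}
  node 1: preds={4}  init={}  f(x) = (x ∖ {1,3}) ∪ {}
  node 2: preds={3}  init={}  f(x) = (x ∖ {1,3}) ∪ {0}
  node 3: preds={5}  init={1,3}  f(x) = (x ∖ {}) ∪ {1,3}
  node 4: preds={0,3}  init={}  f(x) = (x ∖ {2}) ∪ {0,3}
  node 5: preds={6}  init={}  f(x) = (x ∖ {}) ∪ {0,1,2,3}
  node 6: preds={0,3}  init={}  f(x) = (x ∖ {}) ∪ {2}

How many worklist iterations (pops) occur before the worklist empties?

15

Worklist (15 pops):
  #1 pop 0: in={} → {0,1,2,3} (was {}); enqueue []
  #2 pop 1: in={} → {} (no change)
  #3 pop 2: in={1,3} → {0} (was {}); enqueue [0]
  #4 pop 3: in={} → {1,3} (no change)
  #5 pop 4: in={0,1,2,3} → {0,1,3} (was {}); enqueue [1]
  #6 pop 5: in={} → {0,1,2,3} (was {}); enqueue [3]
  #7 pop 6: in={0,1,2,3} → {0,1,2,3} (was {}); enqueue [5]
  #8 pop 0: in={0} → {0,1,2,3} (no change)
  #9 pop 1: in={0,1,3} → {0} (was {}); enqueue []
  #10 pop 3: in={0,1,2,3} → {0,1,2,3} (was {1,3}); enqueue [2,4,6]
  #11 pop 5: in={0,1,2,3} → {0,1,2,3} (no change)
  #12 pop 2: in={0,1,2,3} → {0,2} (was {0}); enqueue [0]
  #13 pop 4: in={0,1,2,3} → {0,1,3} (no change)
  #14 pop 6: in={0,1,2,3} → {0,1,2,3} (no change)
  #15 pop 0: in={0,2} → {0,1,2,3} (no change)

Fixpoint:
  val[0] = {0,1,2,3}
  val[1] = {0}
  val[2] = {0,2}
  val[3] = {0,1,2,3}
  val[4] = {0,1,3}
  val[5] = {0,1,2,3}
  val[6] = {0,1,2,3}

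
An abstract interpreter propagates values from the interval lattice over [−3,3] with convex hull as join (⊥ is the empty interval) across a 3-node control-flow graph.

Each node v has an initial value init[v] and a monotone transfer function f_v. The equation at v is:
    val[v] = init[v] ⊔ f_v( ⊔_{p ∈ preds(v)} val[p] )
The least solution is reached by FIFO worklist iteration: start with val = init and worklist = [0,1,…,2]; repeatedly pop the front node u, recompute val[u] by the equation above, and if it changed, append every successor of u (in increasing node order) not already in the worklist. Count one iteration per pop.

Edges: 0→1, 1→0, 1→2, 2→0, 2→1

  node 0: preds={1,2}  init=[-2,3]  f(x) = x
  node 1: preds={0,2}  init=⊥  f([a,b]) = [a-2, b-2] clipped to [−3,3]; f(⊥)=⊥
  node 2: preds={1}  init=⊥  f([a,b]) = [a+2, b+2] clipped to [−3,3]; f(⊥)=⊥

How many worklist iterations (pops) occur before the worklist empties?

5

Worklist (5 pops):
  #1 pop 0: in=⊥ → [-2,3] (no change)
  #2 pop 1: in=[-2,3] → [-3,1] (was ⊥); enqueue [0]
  #3 pop 2: in=[-3,1] → [-1,3] (was ⊥); enqueue [1]
  #4 pop 0: in=[-3,3] → [-3,3] (was [-2,3]); enqueue []
  #5 pop 1: in=[-3,3] → [-3,1] (no change)

Fixpoint:
  val[0] = [-3,3]
  val[1] = [-3,1]
  val[2] = [-1,3]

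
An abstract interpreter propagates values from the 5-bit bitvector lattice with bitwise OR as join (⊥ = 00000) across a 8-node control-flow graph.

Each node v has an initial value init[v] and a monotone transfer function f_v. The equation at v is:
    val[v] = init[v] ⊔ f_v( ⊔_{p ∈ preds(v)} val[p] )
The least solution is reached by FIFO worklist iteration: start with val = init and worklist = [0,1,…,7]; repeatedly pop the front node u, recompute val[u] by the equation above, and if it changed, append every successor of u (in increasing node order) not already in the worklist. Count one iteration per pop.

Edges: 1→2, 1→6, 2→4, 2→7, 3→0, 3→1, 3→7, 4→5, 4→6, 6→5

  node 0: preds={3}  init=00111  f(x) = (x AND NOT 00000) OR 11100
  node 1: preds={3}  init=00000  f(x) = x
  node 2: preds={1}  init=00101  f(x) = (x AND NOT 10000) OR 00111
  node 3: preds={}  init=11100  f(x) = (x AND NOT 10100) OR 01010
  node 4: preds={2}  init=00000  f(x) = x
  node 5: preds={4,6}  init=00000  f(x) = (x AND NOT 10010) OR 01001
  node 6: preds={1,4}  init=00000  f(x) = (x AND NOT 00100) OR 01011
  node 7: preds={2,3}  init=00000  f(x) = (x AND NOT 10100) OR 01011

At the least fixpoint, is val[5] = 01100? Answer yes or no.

no

Worklist (13 pops):
  #1 pop 0: in=11100 → 11111 (was 00111); enqueue []
  #2 pop 1: in=11100 → 11100 (was 00000); enqueue []
  #3 pop 2: in=11100 → 01111 (was 00101); enqueue []
  #4 pop 3: in=00000 → 11110 (was 11100); enqueue [0,1]
  #5 pop 4: in=01111 → 01111 (was 00000); enqueue []
  #6 pop 5: in=01111 → 01101 (was 00000); enqueue []
  #7 pop 6: in=11111 → 11011 (was 00000); enqueue [5]
  #8 pop 7: in=11111 → 01011 (was 00000); enqueue []
  #9 pop 0: in=11110 → 11111 (no change)
  #10 pop 1: in=11110 → 11110 (was 11100); enqueue [2,6]
  #11 pop 5: in=11111 → 01101 (no change)
  #12 pop 2: in=11110 → 01111 (no change)
  #13 pop 6: in=11111 → 11011 (no change)

Fixpoint:
  val[0] = 11111
  val[1] = 11110
  val[2] = 01111
  val[3] = 11110
  val[4] = 01111
  val[5] = 01101
  val[6] = 11011
  val[7] = 01011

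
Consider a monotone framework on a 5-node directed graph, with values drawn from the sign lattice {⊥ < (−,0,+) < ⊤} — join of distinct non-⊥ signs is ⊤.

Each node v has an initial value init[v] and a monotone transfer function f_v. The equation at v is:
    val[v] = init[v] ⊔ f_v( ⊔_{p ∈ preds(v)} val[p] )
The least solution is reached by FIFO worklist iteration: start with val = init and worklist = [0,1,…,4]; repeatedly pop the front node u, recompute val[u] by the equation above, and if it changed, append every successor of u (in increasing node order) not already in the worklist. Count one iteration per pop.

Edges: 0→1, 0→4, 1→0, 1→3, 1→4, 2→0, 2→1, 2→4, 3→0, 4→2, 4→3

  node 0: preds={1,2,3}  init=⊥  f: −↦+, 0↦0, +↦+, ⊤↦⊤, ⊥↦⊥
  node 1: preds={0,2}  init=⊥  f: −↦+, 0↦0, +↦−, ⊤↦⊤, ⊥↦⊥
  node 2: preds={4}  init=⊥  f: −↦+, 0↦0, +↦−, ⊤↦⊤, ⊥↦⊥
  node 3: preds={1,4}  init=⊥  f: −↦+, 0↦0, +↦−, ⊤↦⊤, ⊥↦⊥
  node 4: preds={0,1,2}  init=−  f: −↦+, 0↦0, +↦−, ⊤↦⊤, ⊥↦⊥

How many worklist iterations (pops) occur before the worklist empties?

Iteration log — 15 steps:
  step 1. node 0  ⊔preds=⊥  new=⊥  stable
  step 2. node 1  ⊔preds=⊥  new=⊥  stable
  step 3. node 2  ⊔preds=−  new=+  old=⊥  +wl: 0,1
  step 4. node 3  ⊔preds=−  new=+  old=⊥  +wl: 
  step 5. node 4  ⊔preds=+  new=−  stable
  step 6. node 0  ⊔preds=+  new=+  old=⊥  +wl: 4
  step 7. node 1  ⊔preds=+  new=−  old=⊥  +wl: 0,3
  step 8. node 4  ⊔preds=⊤  new=⊤  old=−  +wl: 2
  step 9. node 0  ⊔preds=⊤  new=⊤  old=+  +wl: 1,4
  step 10. node 3  ⊔preds=⊤  new=⊤  old=+  +wl: 0
  step 11. node 2  ⊔preds=⊤  new=⊤  old=+  +wl: 
  step 12. node 1  ⊔preds=⊤  new=⊤  old=−  +wl: 3
  step 13. node 4  ⊔preds=⊤  new=⊤  stable
  step 14. node 0  ⊔preds=⊤  new=⊤  stable
  step 15. node 3  ⊔preds=⊤  new=⊤  stable

Least fixpoint reached:
  node 0: ⊤
  node 1: ⊤
  node 2: ⊤
  node 3: ⊤
  node 4: ⊤

15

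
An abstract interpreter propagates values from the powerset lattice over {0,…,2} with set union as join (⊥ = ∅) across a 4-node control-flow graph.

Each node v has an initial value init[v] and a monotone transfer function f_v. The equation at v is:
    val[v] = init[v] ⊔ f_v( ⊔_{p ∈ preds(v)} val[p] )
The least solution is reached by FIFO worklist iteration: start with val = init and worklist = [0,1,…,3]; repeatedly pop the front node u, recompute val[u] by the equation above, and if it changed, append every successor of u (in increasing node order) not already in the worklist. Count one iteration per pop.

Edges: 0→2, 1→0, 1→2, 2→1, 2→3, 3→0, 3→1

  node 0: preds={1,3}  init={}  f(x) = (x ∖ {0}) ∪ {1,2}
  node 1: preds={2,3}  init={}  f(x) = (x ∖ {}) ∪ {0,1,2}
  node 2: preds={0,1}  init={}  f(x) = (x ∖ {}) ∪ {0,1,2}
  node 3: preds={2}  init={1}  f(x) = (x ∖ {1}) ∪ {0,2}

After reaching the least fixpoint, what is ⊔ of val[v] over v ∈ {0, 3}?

{0,1,2}

Worklist (6 pops):
  #1 pop 0: in={1} → {1,2} (was {}); enqueue []
  #2 pop 1: in={1} → {0,1,2} (was {}); enqueue [0]
  #3 pop 2: in={0,1,2} → {0,1,2} (was {}); enqueue [1]
  #4 pop 3: in={0,1,2} → {0,1,2} (was {1}); enqueue []
  #5 pop 0: in={0,1,2} → {1,2} (no change)
  #6 pop 1: in={0,1,2} → {0,1,2} (no change)

Fixpoint:
  val[0] = {1,2}
  val[1] = {0,1,2}
  val[2] = {0,1,2}
  val[3] = {0,1,2}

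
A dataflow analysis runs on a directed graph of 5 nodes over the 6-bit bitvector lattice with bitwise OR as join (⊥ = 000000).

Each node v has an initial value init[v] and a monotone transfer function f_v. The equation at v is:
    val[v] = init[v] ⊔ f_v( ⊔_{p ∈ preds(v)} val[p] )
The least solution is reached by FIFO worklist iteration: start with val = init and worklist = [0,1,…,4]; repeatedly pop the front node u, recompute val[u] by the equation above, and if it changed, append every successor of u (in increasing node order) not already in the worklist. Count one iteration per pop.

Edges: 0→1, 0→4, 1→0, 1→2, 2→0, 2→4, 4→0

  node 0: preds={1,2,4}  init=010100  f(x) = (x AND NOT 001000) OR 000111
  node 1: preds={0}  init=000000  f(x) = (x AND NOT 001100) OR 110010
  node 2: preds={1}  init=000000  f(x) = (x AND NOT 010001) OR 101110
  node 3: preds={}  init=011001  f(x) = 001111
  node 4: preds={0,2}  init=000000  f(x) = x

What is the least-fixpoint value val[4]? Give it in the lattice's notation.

Trace (8 dequeues):
  [1] u=0 | in 000000 | out 010111 | prev 010100 | push {}
  [2] u=1 | in 010111 | out 110011 | prev 000000 | push {0}
  [3] u=2 | in 110011 | out 101110 | prev 000000 | push {}
  [4] u=3 | in 000000 | out 011111 | prev 011001 | push {}
  [5] u=4 | in 111111 | out 111111 | prev 000000 | push {}
  [6] u=0 | in 111111 | out 110111 | prev 010111 | push {1,4}
  [7] u=1 | in 110111 | out 110011 | ==
  [8] u=4 | in 111111 | out 111111 | ==

Converged values:
  [0] 110111
  [1] 110011
  [2] 101110
  [3] 011111
  [4] 111111

111111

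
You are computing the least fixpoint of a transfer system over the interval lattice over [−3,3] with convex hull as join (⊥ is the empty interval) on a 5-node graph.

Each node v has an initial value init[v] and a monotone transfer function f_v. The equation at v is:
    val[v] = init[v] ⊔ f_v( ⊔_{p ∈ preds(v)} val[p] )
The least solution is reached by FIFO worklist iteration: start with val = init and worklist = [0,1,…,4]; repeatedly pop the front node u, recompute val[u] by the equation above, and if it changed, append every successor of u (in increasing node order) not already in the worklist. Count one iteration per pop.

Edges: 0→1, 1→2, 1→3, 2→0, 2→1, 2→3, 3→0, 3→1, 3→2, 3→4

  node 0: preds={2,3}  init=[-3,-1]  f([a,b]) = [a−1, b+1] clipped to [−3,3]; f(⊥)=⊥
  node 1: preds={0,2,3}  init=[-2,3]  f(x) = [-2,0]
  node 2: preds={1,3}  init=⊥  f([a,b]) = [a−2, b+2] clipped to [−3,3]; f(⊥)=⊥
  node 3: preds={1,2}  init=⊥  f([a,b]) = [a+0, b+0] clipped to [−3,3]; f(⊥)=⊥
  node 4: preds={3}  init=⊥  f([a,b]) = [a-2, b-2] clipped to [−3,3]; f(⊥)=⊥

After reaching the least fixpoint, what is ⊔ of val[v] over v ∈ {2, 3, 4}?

Iteration log — 8 steps:
  step 1. node 0  ⊔preds=⊥  new=[-3,-1]  stable
  step 2. node 1  ⊔preds=[-3,-1]  new=[-2,3]  stable
  step 3. node 2  ⊔preds=[-2,3]  new=[-3,3]  old=⊥  +wl: 0,1
  step 4. node 3  ⊔preds=[-3,3]  new=[-3,3]  old=⊥  +wl: 2
  step 5. node 4  ⊔preds=[-3,3]  new=[-3,1]  old=⊥  +wl: 
  step 6. node 0  ⊔preds=[-3,3]  new=[-3,3]  old=[-3,-1]  +wl: 
  step 7. node 1  ⊔preds=[-3,3]  new=[-2,3]  stable
  step 8. node 2  ⊔preds=[-3,3]  new=[-3,3]  stable

Least fixpoint reached:
  node 0: [-3,3]
  node 1: [-2,3]
  node 2: [-3,3]
  node 3: [-3,3]
  node 4: [-3,1]

[-3,3]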